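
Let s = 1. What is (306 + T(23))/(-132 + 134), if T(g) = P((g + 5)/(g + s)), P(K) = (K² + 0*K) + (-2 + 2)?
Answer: 11065/72 ≈ 153.68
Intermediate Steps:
P(K) = K² (P(K) = (K² + 0) + 0 = K² + 0 = K²)
T(g) = (5 + g)²/(1 + g)² (T(g) = ((g + 5)/(g + 1))² = ((5 + g)/(1 + g))² = (5 + g)²/(1 + g)²)
(306 + T(23))/(-132 + 134) = (306 + (5 + 23)²/(1 + 23)²)/(-132 + 134) = (306 + 28²/24²)/2 = (306 + (1/576)*784)*(½) = (306 + 49/36)*(½) = (11065/36)*(½) = 11065/72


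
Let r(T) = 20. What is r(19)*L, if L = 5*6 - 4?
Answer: 520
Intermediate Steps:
L = 26 (L = 30 - 4 = 26)
r(19)*L = 20*26 = 520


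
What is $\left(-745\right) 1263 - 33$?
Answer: $-940968$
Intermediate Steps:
$\left(-745\right) 1263 - 33 = -940935 - 33 = -940968$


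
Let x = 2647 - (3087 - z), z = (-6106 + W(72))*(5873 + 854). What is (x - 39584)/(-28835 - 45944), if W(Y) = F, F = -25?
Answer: 41283261/74779 ≈ 552.07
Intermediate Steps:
W(Y) = -25
z = -41243237 (z = (-6106 - 25)*(5873 + 854) = -6131*6727 = -41243237)
x = -41243677 (x = 2647 - (3087 - 1*(-41243237)) = 2647 - (3087 + 41243237) = 2647 - 1*41246324 = 2647 - 41246324 = -41243677)
(x - 39584)/(-28835 - 45944) = (-41243677 - 39584)/(-28835 - 45944) = -41283261/(-74779) = -41283261*(-1/74779) = 41283261/74779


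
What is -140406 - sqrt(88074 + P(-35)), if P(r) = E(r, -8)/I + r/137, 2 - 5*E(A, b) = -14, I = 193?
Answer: -140406 - sqrt(1539367466759335)/132205 ≈ -1.4070e+5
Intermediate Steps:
E(A, b) = 16/5 (E(A, b) = 2/5 - 1/5*(-14) = 2/5 + 14/5 = 16/5)
P(r) = 16/965 + r/137 (P(r) = (16/5)/193 + r/137 = (16/5)*(1/193) + r*(1/137) = 16/965 + r/137)
-140406 - sqrt(88074 + P(-35)) = -140406 - sqrt(88074 + (16/965 + (1/137)*(-35))) = -140406 - sqrt(88074 + (16/965 - 35/137)) = -140406 - sqrt(88074 - 31583/132205) = -140406 - sqrt(11643791587/132205) = -140406 - sqrt(1539367466759335)/132205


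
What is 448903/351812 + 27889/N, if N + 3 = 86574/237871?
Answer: -2333633811547811/220599844668 ≈ -10579.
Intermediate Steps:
N = -627039/237871 (N = -3 + 86574/237871 = -627039/237871 ≈ -2.6360)
448903/351812 + 27889/N = 448903/351812 + 27889/(-627039/237871) = 448903*(1/351812) + 27889*(-237871/627039) = 448903/351812 - 6633984319/627039 = -2333633811547811/220599844668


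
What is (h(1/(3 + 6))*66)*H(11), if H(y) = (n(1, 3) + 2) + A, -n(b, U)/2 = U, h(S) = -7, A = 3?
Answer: 462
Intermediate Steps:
n(b, U) = -2*U
H(y) = -1 (H(y) = (-2*3 + 2) + 3 = (-6 + 2) + 3 = -4 + 3 = -1)
(h(1/(3 + 6))*66)*H(11) = -7*66*(-1) = -462*(-1) = 462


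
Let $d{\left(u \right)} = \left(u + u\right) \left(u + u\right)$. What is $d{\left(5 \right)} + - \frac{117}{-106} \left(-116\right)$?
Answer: $- \frac{1486}{53} \approx -28.038$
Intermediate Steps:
$d{\left(u \right)} = 4 u^{2}$ ($d{\left(u \right)} = 2 u 2 u = 4 u^{2}$)
$d{\left(5 \right)} + - \frac{117}{-106} \left(-116\right) = 4 \cdot 5^{2} + - \frac{117}{-106} \left(-116\right) = 4 \cdot 25 + \left(-117\right) \left(- \frac{1}{106}\right) \left(-116\right) = 100 + \frac{117}{106} \left(-116\right) = 100 - \frac{6786}{53} = - \frac{1486}{53}$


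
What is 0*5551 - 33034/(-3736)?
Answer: 16517/1868 ≈ 8.8421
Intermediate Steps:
0*5551 - 33034/(-3736) = 0 - 33034*(-1/3736) = 0 + 16517/1868 = 16517/1868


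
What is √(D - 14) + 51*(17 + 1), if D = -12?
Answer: 918 + I*√26 ≈ 918.0 + 5.099*I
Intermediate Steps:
√(D - 14) + 51*(17 + 1) = √(-12 - 14) + 51*(17 + 1) = √(-26) + 51*18 = I*√26 + 918 = 918 + I*√26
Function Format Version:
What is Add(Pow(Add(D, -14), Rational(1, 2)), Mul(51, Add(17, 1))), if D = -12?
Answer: Add(918, Mul(I, Pow(26, Rational(1, 2)))) ≈ Add(918.00, Mul(5.0990, I))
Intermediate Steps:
Add(Pow(Add(D, -14), Rational(1, 2)), Mul(51, Add(17, 1))) = Add(Pow(Add(-12, -14), Rational(1, 2)), Mul(51, Add(17, 1))) = Add(Pow(-26, Rational(1, 2)), Mul(51, 18)) = Add(Mul(I, Pow(26, Rational(1, 2))), 918) = Add(918, Mul(I, Pow(26, Rational(1, 2))))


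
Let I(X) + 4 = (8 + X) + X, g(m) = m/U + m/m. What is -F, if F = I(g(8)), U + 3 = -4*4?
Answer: -98/19 ≈ -5.1579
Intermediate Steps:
U = -19 (U = -3 - 4*4 = -3 - 16 = -19)
g(m) = 1 - m/19 (g(m) = m/(-19) + m/m = m*(-1/19) + 1 = -m/19 + 1 = 1 - m/19)
I(X) = 4 + 2*X (I(X) = -4 + ((8 + X) + X) = -4 + (8 + 2*X) = 4 + 2*X)
F = 98/19 (F = 4 + 2*(1 - 1/19*8) = 4 + 2*(1 - 8/19) = 4 + 2*(11/19) = 4 + 22/19 = 98/19 ≈ 5.1579)
-F = -1*98/19 = -98/19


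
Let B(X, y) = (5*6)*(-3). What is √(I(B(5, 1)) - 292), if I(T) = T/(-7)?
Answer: I*√13678/7 ≈ 16.708*I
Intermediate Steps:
B(X, y) = -90 (B(X, y) = 30*(-3) = -90)
I(T) = -T/7 (I(T) = T*(-⅐) = -T/7)
√(I(B(5, 1)) - 292) = √(-⅐*(-90) - 292) = √(90/7 - 292) = √(-1954/7) = I*√13678/7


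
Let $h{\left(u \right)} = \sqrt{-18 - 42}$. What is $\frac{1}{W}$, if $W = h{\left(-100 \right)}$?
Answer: $- \frac{i \sqrt{15}}{30} \approx - 0.1291 i$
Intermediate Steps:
$h{\left(u \right)} = 2 i \sqrt{15}$ ($h{\left(u \right)} = \sqrt{-60} = 2 i \sqrt{15}$)
$W = 2 i \sqrt{15} \approx 7.746 i$
$\frac{1}{W} = \frac{1}{2 i \sqrt{15}} = - \frac{i \sqrt{15}}{30}$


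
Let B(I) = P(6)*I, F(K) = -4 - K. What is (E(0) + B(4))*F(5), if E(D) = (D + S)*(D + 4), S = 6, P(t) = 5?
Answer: -396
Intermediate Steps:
B(I) = 5*I
E(D) = (4 + D)*(6 + D) (E(D) = (D + 6)*(D + 4) = (6 + D)*(4 + D) = (4 + D)*(6 + D))
(E(0) + B(4))*F(5) = ((24 + 0² + 10*0) + 5*4)*(-4 - 1*5) = ((24 + 0 + 0) + 20)*(-4 - 5) = (24 + 20)*(-9) = 44*(-9) = -396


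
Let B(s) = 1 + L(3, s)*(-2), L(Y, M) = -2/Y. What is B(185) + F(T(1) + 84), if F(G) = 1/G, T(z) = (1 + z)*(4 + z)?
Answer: 661/282 ≈ 2.3440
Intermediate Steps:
B(s) = 7/3 (B(s) = 1 - 2/3*(-2) = 1 - 2*⅓*(-2) = 1 - ⅔*(-2) = 1 + 4/3 = 7/3)
B(185) + F(T(1) + 84) = 7/3 + 1/((4 + 1² + 5*1) + 84) = 7/3 + 1/((4 + 1 + 5) + 84) = 7/3 + 1/(10 + 84) = 7/3 + 1/94 = 661/282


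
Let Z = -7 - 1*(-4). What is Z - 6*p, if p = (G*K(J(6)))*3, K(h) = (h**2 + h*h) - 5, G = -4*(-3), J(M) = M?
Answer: -14475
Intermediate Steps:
G = 12
Z = -3 (Z = -7 + 4 = -3)
K(h) = -5 + 2*h**2 (K(h) = (h**2 + h**2) - 5 = 2*h**2 - 5 = -5 + 2*h**2)
p = 2412 (p = (12*(-5 + 2*6**2))*3 = (12*(-5 + 2*36))*3 = (12*(-5 + 72))*3 = (12*67)*3 = 804*3 = 2412)
Z - 6*p = -3 - 6*2412 = -3 - 14472 = -14475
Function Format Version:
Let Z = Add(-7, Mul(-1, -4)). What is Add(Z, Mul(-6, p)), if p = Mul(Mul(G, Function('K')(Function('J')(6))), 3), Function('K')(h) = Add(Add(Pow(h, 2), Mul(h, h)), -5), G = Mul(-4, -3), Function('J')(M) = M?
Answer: -14475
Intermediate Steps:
G = 12
Z = -3 (Z = Add(-7, 4) = -3)
Function('K')(h) = Add(-5, Mul(2, Pow(h, 2))) (Function('K')(h) = Add(Add(Pow(h, 2), Pow(h, 2)), -5) = Add(Mul(2, Pow(h, 2)), -5) = Add(-5, Mul(2, Pow(h, 2))))
p = 2412 (p = Mul(Mul(12, Add(-5, Mul(2, Pow(6, 2)))), 3) = Mul(Mul(12, Add(-5, Mul(2, 36))), 3) = Mul(Mul(12, Add(-5, 72)), 3) = Mul(Mul(12, 67), 3) = Mul(804, 3) = 2412)
Add(Z, Mul(-6, p)) = Add(-3, Mul(-6, 2412)) = Add(-3, -14472) = -14475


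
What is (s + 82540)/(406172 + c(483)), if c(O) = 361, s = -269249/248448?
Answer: 20506628671/101002310784 ≈ 0.20303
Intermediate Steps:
s = -269249/248448 (s = -269249*1/248448 = -269249/248448 ≈ -1.0837)
(s + 82540)/(406172 + c(483)) = (-269249/248448 + 82540)/(406172 + 361) = (20506628671/248448)/406533 = (20506628671/248448)*(1/406533) = 20506628671/101002310784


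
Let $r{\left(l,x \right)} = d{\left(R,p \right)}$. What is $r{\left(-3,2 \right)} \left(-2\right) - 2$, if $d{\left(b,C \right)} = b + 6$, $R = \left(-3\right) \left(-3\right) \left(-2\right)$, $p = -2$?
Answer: $22$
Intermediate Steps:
$R = -18$ ($R = 9 \left(-2\right) = -18$)
$d{\left(b,C \right)} = 6 + b$
$r{\left(l,x \right)} = -12$ ($r{\left(l,x \right)} = 6 - 18 = -12$)
$r{\left(-3,2 \right)} \left(-2\right) - 2 = \left(-12\right) \left(-2\right) - 2 = 24 - 2 = 22$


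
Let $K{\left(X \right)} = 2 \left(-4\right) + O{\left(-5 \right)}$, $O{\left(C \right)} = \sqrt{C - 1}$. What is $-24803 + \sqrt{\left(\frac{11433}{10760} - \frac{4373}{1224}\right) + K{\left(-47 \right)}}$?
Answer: $-24803 + \frac{\sqrt{-197812843370 + 18821096100 i \sqrt{6}}}{137190} \approx -24803.0 + 3.2636 i$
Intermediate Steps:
$O{\left(C \right)} = \sqrt{-1 + C}$
$K{\left(X \right)} = -8 + i \sqrt{6}$ ($K{\left(X \right)} = 2 \left(-4\right) + \sqrt{-1 - 5} = -8 + \sqrt{-6} = -8 + i \sqrt{6}$)
$-24803 + \sqrt{\left(\frac{11433}{10760} - \frac{4373}{1224}\right) + K{\left(-47 \right)}} = -24803 + \sqrt{\left(\frac{11433}{10760} - \frac{4373}{1224}\right) - \left(8 - i \sqrt{6}\right)} = -24803 + \sqrt{- \frac{1033109}{411570} - \left(8 - i \sqrt{6}\right)} = -24803 + \sqrt{- \frac{4325669}{411570} + i \sqrt{6}}$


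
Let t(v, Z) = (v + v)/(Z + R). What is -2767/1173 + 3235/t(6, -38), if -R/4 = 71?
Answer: -203652019/2346 ≈ -86808.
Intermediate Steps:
R = -284 (R = -4*71 = -284)
t(v, Z) = 2*v/(-284 + Z) (t(v, Z) = (v + v)/(Z - 284) = (2*v)/(-284 + Z) = 2*v/(-284 + Z))
-2767/1173 + 3235/t(6, -38) = -2767/1173 + 3235/((2*6/(-284 - 38))) = -2767*1/1173 + 3235/((2*6/(-322))) = -2767/1173 + 3235/((2*6*(-1/322))) = -2767/1173 + 3235/(-6/161) = -2767/1173 + 3235*(-161/6) = -2767/1173 - 520835/6 = -203652019/2346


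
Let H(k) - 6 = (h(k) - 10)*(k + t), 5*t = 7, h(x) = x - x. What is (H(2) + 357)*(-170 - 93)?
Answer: -86527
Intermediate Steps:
h(x) = 0
t = 7/5 (t = (⅕)*7 = 7/5 ≈ 1.4000)
H(k) = -8 - 10*k (H(k) = 6 + (0 - 10)*(k + 7/5) = 6 - 10*(7/5 + k) = 6 + (-14 - 10*k) = -8 - 10*k)
(H(2) + 357)*(-170 - 93) = ((-8 - 10*2) + 357)*(-170 - 93) = ((-8 - 20) + 357)*(-263) = (-28 + 357)*(-263) = 329*(-263) = -86527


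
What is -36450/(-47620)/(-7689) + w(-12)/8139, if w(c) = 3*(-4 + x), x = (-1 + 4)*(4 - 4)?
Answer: -52116319/33112181278 ≈ -0.0015739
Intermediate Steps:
x = 0 (x = 3*0 = 0)
w(c) = -12 (w(c) = 3*(-4 + 0) = 3*(-4) = -12)
-36450/(-47620)/(-7689) + w(-12)/8139 = -36450/(-47620)/(-7689) - 12/8139 = -36450*(-1/47620)*(-1/7689) - 12*1/8139 = (3645/4762)*(-1/7689) - 4/2713 = -1215/12205006 - 4/2713 = -52116319/33112181278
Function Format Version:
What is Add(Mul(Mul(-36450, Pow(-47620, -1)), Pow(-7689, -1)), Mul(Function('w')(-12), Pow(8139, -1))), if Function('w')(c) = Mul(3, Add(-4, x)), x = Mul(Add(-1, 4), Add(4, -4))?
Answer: Rational(-52116319, 33112181278) ≈ -0.0015739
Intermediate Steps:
x = 0 (x = Mul(3, 0) = 0)
Function('w')(c) = -12 (Function('w')(c) = Mul(3, Add(-4, 0)) = Mul(3, -4) = -12)
Add(Mul(Mul(-36450, Pow(-47620, -1)), Pow(-7689, -1)), Mul(Function('w')(-12), Pow(8139, -1))) = Add(Mul(Mul(-36450, Pow(-47620, -1)), Pow(-7689, -1)), Mul(-12, Pow(8139, -1))) = Add(Mul(Mul(-36450, Rational(-1, 47620)), Rational(-1, 7689)), Mul(-12, Rational(1, 8139))) = Add(Mul(Rational(3645, 4762), Rational(-1, 7689)), Rational(-4, 2713)) = Add(Rational(-1215, 12205006), Rational(-4, 2713)) = Rational(-52116319, 33112181278)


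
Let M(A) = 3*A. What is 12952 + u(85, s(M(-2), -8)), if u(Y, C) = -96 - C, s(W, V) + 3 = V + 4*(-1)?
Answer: 12871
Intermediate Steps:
s(W, V) = -7 + V (s(W, V) = -3 + (V + 4*(-1)) = -3 + (V - 4) = -3 + (-4 + V) = -7 + V)
12952 + u(85, s(M(-2), -8)) = 12952 + (-96 - (-7 - 8)) = 12952 + (-96 - 1*(-15)) = 12952 + (-96 + 15) = 12952 - 81 = 12871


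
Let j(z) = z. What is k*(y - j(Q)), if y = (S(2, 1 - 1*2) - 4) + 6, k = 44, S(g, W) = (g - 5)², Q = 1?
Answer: 440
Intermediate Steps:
S(g, W) = (-5 + g)²
y = 11 (y = ((-5 + 2)² - 4) + 6 = ((-3)² - 4) + 6 = (9 - 4) + 6 = 5 + 6 = 11)
k*(y - j(Q)) = 44*(11 - 1*1) = 44*(11 - 1) = 44*10 = 440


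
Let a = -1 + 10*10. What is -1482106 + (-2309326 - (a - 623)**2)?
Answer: -4066008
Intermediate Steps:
a = 99 (a = -1 + 100 = 99)
-1482106 + (-2309326 - (a - 623)**2) = -1482106 + (-2309326 - (99 - 623)**2) = -1482106 + (-2309326 - 1*(-524)**2) = -1482106 + (-2309326 - 1*274576) = -1482106 + (-2309326 - 274576) = -1482106 - 2583902 = -4066008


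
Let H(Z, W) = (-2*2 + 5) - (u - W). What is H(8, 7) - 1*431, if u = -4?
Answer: -419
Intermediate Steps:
H(Z, W) = 5 + W (H(Z, W) = (-2*2 + 5) - (-4 - W) = (-4 + 5) + (4 + W) = 1 + (4 + W) = 5 + W)
H(8, 7) - 1*431 = (5 + 7) - 1*431 = 12 - 431 = -419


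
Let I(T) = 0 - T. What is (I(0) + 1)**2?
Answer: 1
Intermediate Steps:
I(T) = -T
(I(0) + 1)**2 = (-1*0 + 1)**2 = (0 + 1)**2 = 1**2 = 1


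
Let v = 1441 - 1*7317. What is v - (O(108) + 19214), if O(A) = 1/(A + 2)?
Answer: -2759901/110 ≈ -25090.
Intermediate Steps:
O(A) = 1/(2 + A)
v = -5876 (v = 1441 - 7317 = -5876)
v - (O(108) + 19214) = -5876 - (1/(2 + 108) + 19214) = -5876 - (1/110 + 19214) = -5876 - 1*2113541/110 = -5876 - 2113541/110 = -2759901/110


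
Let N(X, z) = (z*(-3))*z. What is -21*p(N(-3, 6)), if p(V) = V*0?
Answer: 0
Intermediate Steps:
N(X, z) = -3*z² (N(X, z) = (-3*z)*z = -3*z²)
p(V) = 0
-21*p(N(-3, 6)) = -21*0 = 0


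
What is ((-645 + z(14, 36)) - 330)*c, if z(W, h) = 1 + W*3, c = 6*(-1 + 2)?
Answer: -5592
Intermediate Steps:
c = 6 (c = 6*1 = 6)
z(W, h) = 1 + 3*W
((-645 + z(14, 36)) - 330)*c = ((-645 + (1 + 3*14)) - 330)*6 = ((-645 + (1 + 42)) - 330)*6 = ((-645 + 43) - 330)*6 = (-602 - 330)*6 = -932*6 = -5592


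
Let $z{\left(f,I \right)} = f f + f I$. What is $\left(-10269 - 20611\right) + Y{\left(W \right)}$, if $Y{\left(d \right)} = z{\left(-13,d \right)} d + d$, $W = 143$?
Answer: $-272407$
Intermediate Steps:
$z{\left(f,I \right)} = f^{2} + I f$
$Y{\left(d \right)} = d + d \left(169 - 13 d\right)$ ($Y{\left(d \right)} = - 13 \left(d - 13\right) d + d = - 13 \left(-13 + d\right) d + d = \left(169 - 13 d\right) d + d = d \left(169 - 13 d\right) + d = d + d \left(169 - 13 d\right)$)
$\left(-10269 - 20611\right) + Y{\left(W \right)} = \left(-10269 - 20611\right) + 143 \left(170 - 1859\right) = -30880 + 143 \left(170 - 1859\right) = -30880 + 143 \left(-1689\right) = -30880 - 241527 = -272407$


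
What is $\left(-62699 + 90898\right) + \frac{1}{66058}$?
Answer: $\frac{1862769543}{66058} \approx 28199.0$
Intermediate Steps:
$\left(-62699 + 90898\right) + \frac{1}{66058} = 28199 + \frac{1}{66058} = \frac{1862769543}{66058}$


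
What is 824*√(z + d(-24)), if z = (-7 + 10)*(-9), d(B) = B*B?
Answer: 2472*√61 ≈ 19307.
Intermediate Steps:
d(B) = B²
z = -27 (z = 3*(-9) = -27)
824*√(z + d(-24)) = 824*√(-27 + (-24)²) = 824*√(-27 + 576) = 824*√549 = 824*(3*√61) = 2472*√61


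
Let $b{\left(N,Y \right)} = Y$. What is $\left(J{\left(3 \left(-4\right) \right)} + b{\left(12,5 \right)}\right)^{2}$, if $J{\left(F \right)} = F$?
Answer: $49$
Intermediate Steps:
$\left(J{\left(3 \left(-4\right) \right)} + b{\left(12,5 \right)}\right)^{2} = \left(3 \left(-4\right) + 5\right)^{2} = \left(-12 + 5\right)^{2} = \left(-7\right)^{2} = 49$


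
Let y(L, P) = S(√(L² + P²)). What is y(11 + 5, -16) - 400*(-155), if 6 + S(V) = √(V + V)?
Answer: 61994 + 4*2^(¾) ≈ 62001.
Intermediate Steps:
S(V) = -6 + √2*√V (S(V) = -6 + √(V + V) = -6 + √(2*V) = -6 + √2*√V)
y(L, P) = -6 + √2*(L² + P²)^(¼) (y(L, P) = -6 + √2*√(√(L² + P²)) = -6 + √2*(L² + P²)^(¼))
y(11 + 5, -16) - 400*(-155) = (-6 + √2*((11 + 5)² + (-16)²)^(¼)) - 400*(-155) = (-6 + √2*(16² + 256)^(¼)) + 62000 = (-6 + √2*(256 + 256)^(¼)) + 62000 = (-6 + √2*512^(¼)) + 62000 = (-6 + √2*(4*2^(¼))) + 62000 = (-6 + 4*2^(¾)) + 62000 = 61994 + 4*2^(¾)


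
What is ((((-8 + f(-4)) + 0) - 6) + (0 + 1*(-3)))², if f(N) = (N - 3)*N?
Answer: 121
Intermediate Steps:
f(N) = N*(-3 + N) (f(N) = (-3 + N)*N = N*(-3 + N))
((((-8 + f(-4)) + 0) - 6) + (0 + 1*(-3)))² = ((((-8 - 4*(-3 - 4)) + 0) - 6) + (0 + 1*(-3)))² = ((((-8 - 4*(-7)) + 0) - 6) + (0 - 3))² = ((((-8 + 28) + 0) - 6) - 3)² = (((20 + 0) - 6) - 3)² = ((20 - 6) - 3)² = (14 - 3)² = 11² = 121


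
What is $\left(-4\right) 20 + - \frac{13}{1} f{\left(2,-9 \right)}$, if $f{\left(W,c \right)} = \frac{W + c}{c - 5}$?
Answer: $- \frac{173}{2} \approx -86.5$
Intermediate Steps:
$f{\left(W,c \right)} = \frac{W + c}{-5 + c}$
$\left(-4\right) 20 + - \frac{13}{1} f{\left(2,-9 \right)} = \left(-4\right) 20 + - \frac{13}{1} \frac{2 - 9}{-5 - 9} = -80 + \left(-13\right) 1 \frac{1}{-14} \left(-7\right) = -80 - 13 \left(\left(- \frac{1}{14}\right) \left(-7\right)\right) = -80 - \frac{13}{2} = - \frac{173}{2}$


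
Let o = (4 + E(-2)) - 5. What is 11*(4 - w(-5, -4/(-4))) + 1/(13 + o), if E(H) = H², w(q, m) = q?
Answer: 1585/16 ≈ 99.063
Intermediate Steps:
o = 3 (o = (4 + (-2)²) - 5 = (4 + 4) - 5 = 8 - 5 = 3)
11*(4 - w(-5, -4/(-4))) + 1/(13 + o) = 11*(4 - 1*(-5)) + 1/(13 + 3) = 11*(4 + 5) + 1/16 = 11*9 + 1/16 = 99 + 1/16 = 1585/16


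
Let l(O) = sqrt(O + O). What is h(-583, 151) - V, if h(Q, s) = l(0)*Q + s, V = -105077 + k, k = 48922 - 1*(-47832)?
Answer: 8474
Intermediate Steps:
k = 96754 (k = 48922 + 47832 = 96754)
l(O) = sqrt(2)*sqrt(O) (l(O) = sqrt(2*O) = sqrt(2)*sqrt(O))
V = -8323 (V = -105077 + 96754 = -8323)
h(Q, s) = s (h(Q, s) = (sqrt(2)*sqrt(0))*Q + s = (sqrt(2)*0)*Q + s = 0*Q + s = 0 + s = s)
h(-583, 151) - V = 151 - 1*(-8323) = 151 + 8323 = 8474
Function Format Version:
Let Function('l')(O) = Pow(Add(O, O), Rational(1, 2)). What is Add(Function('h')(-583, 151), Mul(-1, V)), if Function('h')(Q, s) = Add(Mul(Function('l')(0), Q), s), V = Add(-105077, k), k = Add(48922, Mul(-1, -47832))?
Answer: 8474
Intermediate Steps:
k = 96754 (k = Add(48922, 47832) = 96754)
Function('l')(O) = Mul(Pow(2, Rational(1, 2)), Pow(O, Rational(1, 2))) (Function('l')(O) = Pow(Mul(2, O), Rational(1, 2)) = Mul(Pow(2, Rational(1, 2)), Pow(O, Rational(1, 2))))
V = -8323 (V = Add(-105077, 96754) = -8323)
Function('h')(Q, s) = s (Function('h')(Q, s) = Add(Mul(Mul(Pow(2, Rational(1, 2)), Pow(0, Rational(1, 2))), Q), s) = Add(Mul(Mul(Pow(2, Rational(1, 2)), 0), Q), s) = Add(Mul(0, Q), s) = Add(0, s) = s)
Add(Function('h')(-583, 151), Mul(-1, V)) = Add(151, Mul(-1, -8323)) = Add(151, 8323) = 8474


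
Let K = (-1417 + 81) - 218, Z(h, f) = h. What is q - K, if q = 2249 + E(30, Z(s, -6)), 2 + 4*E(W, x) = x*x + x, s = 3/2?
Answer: 60855/16 ≈ 3803.4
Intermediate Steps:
s = 3/2 (s = 3*(1/2) = 3/2 ≈ 1.5000)
E(W, x) = -1/2 + x/4 + x**2/4 (E(W, x) = -1/2 + (x*x + x)/4 = -1/2 + (x**2 + x)/4 = -1/2 + (x + x**2)/4 = -1/2 + (x/4 + x**2/4) = -1/2 + x/4 + x**2/4)
K = -1554 (K = -1336 - 218 = -1554)
q = 35991/16 (q = 2249 + (-1/2 + (1/4)*(3/2) + (3/2)**2/4) = 2249 + (-1/2 + 3/8 + (1/4)*(9/4)) = 2249 + (-1/2 + 3/8 + 9/16) = 2249 + 7/16 = 35991/16 ≈ 2249.4)
q - K = 35991/16 - 1*(-1554) = 35991/16 + 1554 = 60855/16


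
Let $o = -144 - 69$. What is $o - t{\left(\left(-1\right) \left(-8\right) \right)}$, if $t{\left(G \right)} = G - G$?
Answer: $-213$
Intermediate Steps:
$t{\left(G \right)} = 0$
$o = -213$ ($o = -144 - 69 = -213$)
$o - t{\left(\left(-1\right) \left(-8\right) \right)} = -213 - 0 = -213 + 0 = -213$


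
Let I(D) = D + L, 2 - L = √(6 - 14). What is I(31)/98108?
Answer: 33/98108 - I*√2/49054 ≈ 0.00033636 - 2.883e-5*I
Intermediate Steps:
L = 2 - 2*I*√2 (L = 2 - √(6 - 14) = 2 - √(-8) = 2 - 2*I*√2 ≈ 2.0 - 2.8284*I)
I(D) = 2 + D - 2*I*√2 (I(D) = D + (2 - 2*I*√2) = 2 + D - 2*I*√2)
I(31)/98108 = (2 + 31 - 2*I*√2)/98108 = (33 - 2*I*√2)*(1/98108) = 33/98108 - I*√2/49054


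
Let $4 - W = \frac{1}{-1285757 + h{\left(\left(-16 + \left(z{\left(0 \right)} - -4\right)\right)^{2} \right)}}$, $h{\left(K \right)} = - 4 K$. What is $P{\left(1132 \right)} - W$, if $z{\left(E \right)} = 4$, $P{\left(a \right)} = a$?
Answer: $\frac{1450622663}{1286013} \approx 1128.0$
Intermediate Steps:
$W = \frac{5144053}{1286013}$ ($W = 4 - \frac{1}{-1285757 - 4 \left(-16 + \left(4 - -4\right)\right)^{2}} = 4 - \frac{1}{-1285757 - 4 \left(-16 + \left(4 + 4\right)\right)^{2}} = 4 - \frac{1}{-1285757 - 4 \left(-16 + 8\right)^{2}} = 4 - \frac{1}{-1285757 - 4 \left(-8\right)^{2}} = 4 - \frac{1}{-1285757 - 256} = 4 - \frac{1}{-1286013} = 4 - - \frac{1}{1286013} = 4 + \frac{1}{1286013} = \frac{5144053}{1286013} \approx 4.0$)
$P{\left(1132 \right)} - W = 1132 - \frac{5144053}{1286013} = \frac{1450622663}{1286013}$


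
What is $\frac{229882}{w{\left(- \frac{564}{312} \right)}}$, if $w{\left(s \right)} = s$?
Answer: $- \frac{5976932}{47} \approx -1.2717 \cdot 10^{5}$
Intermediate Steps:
$\frac{229882}{w{\left(- \frac{564}{312} \right)}} = \frac{229882}{\left(-564\right) \frac{1}{312}} = \frac{229882}{- \frac{47}{26}} = 229882 \left(- \frac{26}{47}\right) = - \frac{5976932}{47}$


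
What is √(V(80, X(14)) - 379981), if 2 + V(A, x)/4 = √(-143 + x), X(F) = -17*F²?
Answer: √(-379989 + 20*I*√139) ≈ 0.191 + 616.43*I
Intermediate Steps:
V(A, x) = -8 + 4*√(-143 + x)
√(V(80, X(14)) - 379981) = √((-8 + 4*√(-143 - 17*14²)) - 379981) = √((-8 + 4*√(-143 - 17*196)) - 379981) = √((-8 + 4*√(-143 - 3332)) - 379981) = √((-8 + 4*√(-3475)) - 379981) = √((-8 + 4*(5*I*√139)) - 379981) = √((-8 + 20*I*√139) - 379981) = √(-379989 + 20*I*√139)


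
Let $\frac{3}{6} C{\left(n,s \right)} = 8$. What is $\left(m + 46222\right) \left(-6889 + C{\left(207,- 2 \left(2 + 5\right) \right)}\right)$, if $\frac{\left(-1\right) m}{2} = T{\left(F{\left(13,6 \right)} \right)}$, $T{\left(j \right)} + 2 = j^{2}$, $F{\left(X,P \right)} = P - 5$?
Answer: $-317697552$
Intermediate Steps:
$F{\left(X,P \right)} = -5 + P$ ($F{\left(X,P \right)} = P - 5 = -5 + P$)
$T{\left(j \right)} = -2 + j^{2}$
$m = 2$ ($m = - 2 \left(-2 + \left(-5 + 6\right)^{2}\right) = - 2 \left(-2 + 1^{2}\right) = - 2 \left(-2 + 1\right) = \left(-2\right) \left(-1\right) = 2$)
$C{\left(n,s \right)} = 16$ ($C{\left(n,s \right)} = 2 \cdot 8 = 16$)
$\left(m + 46222\right) \left(-6889 + C{\left(207,- 2 \left(2 + 5\right) \right)}\right) = \left(2 + 46222\right) \left(-6889 + 16\right) = 46224 \left(-6873\right) = -317697552$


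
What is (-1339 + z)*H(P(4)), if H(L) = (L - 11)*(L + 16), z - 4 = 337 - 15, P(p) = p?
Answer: 141820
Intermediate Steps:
z = 326 (z = 4 + (337 - 15) = 4 + 322 = 326)
H(L) = (-11 + L)*(16 + L)
(-1339 + z)*H(P(4)) = (-1339 + 326)*(-176 + 4² + 5*4) = -1013*(-176 + 16 + 20) = -1013*(-140) = 141820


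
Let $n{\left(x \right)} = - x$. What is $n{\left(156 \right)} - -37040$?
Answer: $36884$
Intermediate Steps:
$n{\left(156 \right)} - -37040 = \left(-1\right) 156 - -37040 = -156 + 37040 = 36884$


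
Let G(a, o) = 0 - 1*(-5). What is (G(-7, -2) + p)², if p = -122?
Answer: 13689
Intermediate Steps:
G(a, o) = 5 (G(a, o) = 0 + 5 = 5)
(G(-7, -2) + p)² = (5 - 122)² = (-117)² = 13689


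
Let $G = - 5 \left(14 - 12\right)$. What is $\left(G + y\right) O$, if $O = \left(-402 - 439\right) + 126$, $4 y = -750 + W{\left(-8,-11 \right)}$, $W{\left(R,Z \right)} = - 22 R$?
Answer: $\frac{219505}{2} \approx 1.0975 \cdot 10^{5}$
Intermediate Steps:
$G = -10$ ($G = \left(-5\right) 2 = -10$)
$y = - \frac{287}{2}$ ($y = \frac{-750 - -176}{4} = \frac{-750 + 176}{4} = \frac{1}{4} \left(-574\right) = - \frac{287}{2} \approx -143.5$)
$O = -715$ ($O = -841 + 126 = -715$)
$\left(G + y\right) O = \left(-10 - \frac{287}{2}\right) \left(-715\right) = \left(- \frac{307}{2}\right) \left(-715\right) = \frac{219505}{2}$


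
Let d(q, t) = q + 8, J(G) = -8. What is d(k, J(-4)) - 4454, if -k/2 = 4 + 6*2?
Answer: -4478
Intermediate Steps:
k = -32 (k = -2*(4 + 6*2) = -2*(4 + 12) = -2*16 = -32)
d(q, t) = 8 + q
d(k, J(-4)) - 4454 = (8 - 32) - 4454 = -24 - 4454 = -4478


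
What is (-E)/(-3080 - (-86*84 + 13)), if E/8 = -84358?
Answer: 674864/4131 ≈ 163.37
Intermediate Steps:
E = -674864 (E = 8*(-84358) = -674864)
(-E)/(-3080 - (-86*84 + 13)) = (-1*(-674864))/(-3080 - (-86*84 + 13)) = 674864/(-3080 - (-7224 + 13)) = 674864/(-3080 - 1*(-7211)) = 674864/(-3080 + 7211) = 674864/4131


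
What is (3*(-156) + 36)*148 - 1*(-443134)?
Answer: 379198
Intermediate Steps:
(3*(-156) + 36)*148 - 1*(-443134) = (-468 + 36)*148 + 443134 = -432*148 + 443134 = -63936 + 443134 = 379198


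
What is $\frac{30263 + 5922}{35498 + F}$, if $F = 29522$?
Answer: $\frac{7237}{13004} \approx 0.55652$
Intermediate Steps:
$\frac{30263 + 5922}{35498 + F} = \frac{30263 + 5922}{35498 + 29522} = \frac{36185}{65020} = 36185 \cdot \frac{1}{65020} = \frac{7237}{13004}$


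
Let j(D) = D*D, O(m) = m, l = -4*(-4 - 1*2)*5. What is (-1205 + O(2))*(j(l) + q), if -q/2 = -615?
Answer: -18802890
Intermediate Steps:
q = 1230 (q = -2*(-615) = 1230)
l = 120 (l = -4*(-4 - 2)*5 = -4*(-6)*5 = 24*5 = 120)
j(D) = D**2
(-1205 + O(2))*(j(l) + q) = (-1205 + 2)*(120**2 + 1230) = -1203*(14400 + 1230) = -1203*15630 = -18802890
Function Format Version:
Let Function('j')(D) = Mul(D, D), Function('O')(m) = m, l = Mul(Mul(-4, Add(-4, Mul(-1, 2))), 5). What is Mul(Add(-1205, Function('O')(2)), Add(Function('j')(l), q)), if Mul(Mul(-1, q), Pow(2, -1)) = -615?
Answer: -18802890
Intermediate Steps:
q = 1230 (q = Mul(-2, -615) = 1230)
l = 120 (l = Mul(Mul(-4, Add(-4, -2)), 5) = Mul(Mul(-4, -6), 5) = Mul(24, 5) = 120)
Function('j')(D) = Pow(D, 2)
Mul(Add(-1205, Function('O')(2)), Add(Function('j')(l), q)) = Mul(Add(-1205, 2), Add(Pow(120, 2), 1230)) = Mul(-1203, Add(14400, 1230)) = Mul(-1203, 15630) = -18802890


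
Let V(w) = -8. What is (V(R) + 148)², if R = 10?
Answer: 19600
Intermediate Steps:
(V(R) + 148)² = (-8 + 148)² = 140² = 19600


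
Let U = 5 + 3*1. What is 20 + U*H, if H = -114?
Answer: -892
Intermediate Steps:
U = 8 (U = 5 + 3 = 8)
20 + U*H = 20 + 8*(-114) = 20 - 912 = -892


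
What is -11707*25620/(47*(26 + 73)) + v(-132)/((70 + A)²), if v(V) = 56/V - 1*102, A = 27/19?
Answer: -61368013450560/952029133 ≈ -64460.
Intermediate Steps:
A = 27/19 (A = 27*(1/19) = 27/19 ≈ 1.4211)
v(V) = -102 + 56/V (v(V) = 56/V - 102 = -102 + 56/V)
-11707*25620/(47*(26 + 73)) + v(-132)/((70 + A)²) = -11707*25620/(47*(26 + 73)) + (-102 + 56/(-132))/((70 + 27/19)²) = -11707/(-47*99*(-1/25620)) + (-102 + 56*(-1/132))/((1357/19)²) = -11707/((-4653*(-1/25620))) + (-102 - 14/33)/(1841449/361) = -11707/1551/8540 - 3380/33*361/1841449 = -11707*8540/1551 - 1220180/60767817 = -99977780/1551 - 1220180/60767817 = -61368013450560/952029133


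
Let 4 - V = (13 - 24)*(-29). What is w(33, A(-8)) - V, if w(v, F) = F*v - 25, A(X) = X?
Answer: 26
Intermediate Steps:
V = -315 (V = 4 - (13 - 24)*(-29) = 4 - (-11)*(-29) = 4 - 1*319 = 4 - 319 = -315)
w(v, F) = -25 + F*v
w(33, A(-8)) - V = (-25 - 8*33) - 1*(-315) = (-25 - 264) + 315 = -289 + 315 = 26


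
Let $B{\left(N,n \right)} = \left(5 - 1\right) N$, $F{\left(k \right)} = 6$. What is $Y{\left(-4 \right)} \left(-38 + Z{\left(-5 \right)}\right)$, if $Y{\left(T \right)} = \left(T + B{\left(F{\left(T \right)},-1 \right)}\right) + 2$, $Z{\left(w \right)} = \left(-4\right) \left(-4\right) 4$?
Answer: $572$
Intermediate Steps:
$B{\left(N,n \right)} = 4 N$
$Z{\left(w \right)} = 64$ ($Z{\left(w \right)} = 16 \cdot 4 = 64$)
$Y{\left(T \right)} = 26 + T$ ($Y{\left(T \right)} = \left(T + 4 \cdot 6\right) + 2 = \left(T + 24\right) + 2 = \left(24 + T\right) + 2 = 26 + T$)
$Y{\left(-4 \right)} \left(-38 + Z{\left(-5 \right)}\right) = \left(26 - 4\right) \left(-38 + 64\right) = 22 \cdot 26 = 572$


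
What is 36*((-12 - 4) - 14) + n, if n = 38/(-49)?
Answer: -52958/49 ≈ -1080.8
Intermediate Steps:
n = -38/49 (n = 38*(-1/49) = -38/49 ≈ -0.77551)
36*((-12 - 4) - 14) + n = 36*((-12 - 4) - 14) - 38/49 = 36*(-16 - 14) - 38/49 = 36*(-30) - 38/49 = -1080 - 38/49 = -52958/49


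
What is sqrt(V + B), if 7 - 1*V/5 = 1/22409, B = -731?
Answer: I*sqrt(349505755621)/22409 ≈ 26.382*I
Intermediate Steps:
V = 784310/22409 (V = 35 - 5/22409 = 784310/22409 ≈ 35.000)
sqrt(V + B) = sqrt(784310/22409 - 731) = sqrt(-15596669/22409) = I*sqrt(349505755621)/22409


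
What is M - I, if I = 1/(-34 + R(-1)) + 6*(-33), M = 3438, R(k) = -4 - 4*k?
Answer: 123625/34 ≈ 3636.0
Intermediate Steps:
R(k) = -4 - 4*k
I = -6733/34 (I = 1/(-34 + (-4 - 4*(-1))) + 6*(-33) = 1/(-34 + (-4 + 4)) - 198 = 1/(-34 + 0) - 198 = 1/(-34) - 198 = -1/34 - 198 = -6733/34 ≈ -198.03)
M - I = 3438 - 1*(-6733/34) = 3438 + 6733/34 = 123625/34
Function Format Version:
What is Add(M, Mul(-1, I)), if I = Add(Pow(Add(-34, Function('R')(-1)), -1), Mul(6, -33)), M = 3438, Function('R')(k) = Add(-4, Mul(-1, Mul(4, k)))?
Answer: Rational(123625, 34) ≈ 3636.0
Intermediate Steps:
Function('R')(k) = Add(-4, Mul(-4, k))
I = Rational(-6733, 34) (I = Add(Pow(Add(-34, Add(-4, Mul(-4, -1))), -1), Mul(6, -33)) = Add(Pow(Add(-34, Add(-4, 4)), -1), -198) = Add(Pow(Add(-34, 0), -1), -198) = Add(Pow(-34, -1), -198) = Add(Rational(-1, 34), -198) = Rational(-6733, 34) ≈ -198.03)
Add(M, Mul(-1, I)) = Add(3438, Mul(-1, Rational(-6733, 34))) = Add(3438, Rational(6733, 34)) = Rational(123625, 34)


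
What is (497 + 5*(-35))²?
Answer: 103684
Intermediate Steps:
(497 + 5*(-35))² = (497 - 175)² = 322² = 103684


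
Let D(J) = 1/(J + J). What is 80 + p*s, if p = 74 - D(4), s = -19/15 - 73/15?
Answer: -3731/10 ≈ -373.10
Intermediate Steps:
D(J) = 1/(2*J)
s = -92/15 (s = -19*1/15 - 73*1/15 = -19/15 - 73/15 = -92/15 ≈ -6.1333)
p = 591/8 (p = 74 - 1/(2*4) = 74 - 1*⅛ = 74 - ⅛ = 591/8 ≈ 73.875)
80 + p*s = 80 + (591/8)*(-92/15) = 80 - 4531/10 = -3731/10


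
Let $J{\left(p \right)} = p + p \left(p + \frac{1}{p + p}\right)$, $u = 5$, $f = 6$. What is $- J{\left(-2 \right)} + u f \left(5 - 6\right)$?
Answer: $- \frac{65}{2} \approx -32.5$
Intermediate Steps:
$J{\left(p \right)} = p + p \left(p + \frac{1}{2 p}\right)$
$- J{\left(-2 \right)} + u f \left(5 - 6\right) = - (\frac{1}{2} - 2 + \left(-2\right)^{2}) + 5 \cdot 6 \left(5 - 6\right) = - (\frac{1}{2} - 2 + 4) + 30 \left(5 - 6\right) = \left(-1\right) \frac{5}{2} + 30 \left(-1\right) = - \frac{5}{2} - 30 = - \frac{65}{2}$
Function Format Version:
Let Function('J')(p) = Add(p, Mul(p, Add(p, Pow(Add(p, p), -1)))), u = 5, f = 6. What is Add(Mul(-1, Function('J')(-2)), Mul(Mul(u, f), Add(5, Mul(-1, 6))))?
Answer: Rational(-65, 2) ≈ -32.500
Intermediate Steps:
Function('J')(p) = Add(p, Mul(p, Add(p, Mul(Rational(1, 2), Pow(p, -1))))) (Function('J')(p) = Add(p, Mul(p, Add(p, Pow(Mul(2, p), -1)))) = Add(p, Mul(p, Add(p, Mul(Rational(1, 2), Pow(p, -1))))))
Add(Mul(-1, Function('J')(-2)), Mul(Mul(u, f), Add(5, Mul(-1, 6)))) = Add(Mul(-1, Add(Rational(1, 2), -2, Pow(-2, 2))), Mul(Mul(5, 6), Add(5, Mul(-1, 6)))) = Add(Mul(-1, Add(Rational(1, 2), -2, 4)), Mul(30, Add(5, -6))) = Add(Mul(-1, Rational(5, 2)), Mul(30, -1)) = Add(Rational(-5, 2), -30) = Rational(-65, 2)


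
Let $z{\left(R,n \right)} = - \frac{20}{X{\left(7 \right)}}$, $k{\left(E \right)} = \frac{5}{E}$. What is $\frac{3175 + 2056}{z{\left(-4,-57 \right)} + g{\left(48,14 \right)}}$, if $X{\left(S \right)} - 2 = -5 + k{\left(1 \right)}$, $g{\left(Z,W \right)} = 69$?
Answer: $\frac{5231}{59} \approx 88.661$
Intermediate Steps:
$X{\left(S \right)} = 2$ ($X{\left(S \right)} = 2 - \left(5 - \frac{5}{1}\right) = 2 + \left(-5 + 5 \cdot 1\right) = 2 + \left(-5 + 5\right) = 2 + 0 = 2$)
$z{\left(R,n \right)} = -10$ ($z{\left(R,n \right)} = - \frac{20}{2} = \left(-20\right) \frac{1}{2} = -10$)
$\frac{3175 + 2056}{z{\left(-4,-57 \right)} + g{\left(48,14 \right)}} = \frac{3175 + 2056}{-10 + 69} = \frac{5231}{59}$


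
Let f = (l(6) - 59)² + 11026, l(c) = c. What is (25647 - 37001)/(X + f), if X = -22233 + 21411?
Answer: -1622/1859 ≈ -0.87251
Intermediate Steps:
X = -822
f = 13835 (f = (6 - 59)² + 11026 = (-53)² + 11026 = 2809 + 11026 = 13835)
(25647 - 37001)/(X + f) = (25647 - 37001)/(-822 + 13835) = -11354/13013 = -11354*1/13013 = -1622/1859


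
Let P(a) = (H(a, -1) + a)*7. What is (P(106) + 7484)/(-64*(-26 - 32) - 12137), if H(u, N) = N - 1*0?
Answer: -8219/8425 ≈ -0.97555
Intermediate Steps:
H(u, N) = N (H(u, N) = N + 0 = N)
P(a) = -7 + 7*a (P(a) = (-1 + a)*7 = -7 + 7*a)
(P(106) + 7484)/(-64*(-26 - 32) - 12137) = ((-7 + 7*106) + 7484)/(-64*(-26 - 32) - 12137) = ((-7 + 742) + 7484)/(-64*(-58) - 12137) = (735 + 7484)/(3712 - 12137) = 8219/(-8425) = 8219*(-1/8425) = -8219/8425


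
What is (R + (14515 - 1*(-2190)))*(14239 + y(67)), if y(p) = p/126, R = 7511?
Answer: 7241314516/21 ≈ 3.4482e+8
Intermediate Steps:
y(p) = p/126 (y(p) = p*(1/126) = p/126)
(R + (14515 - 1*(-2190)))*(14239 + y(67)) = (7511 + (14515 - 1*(-2190)))*(14239 + (1/126)*67) = (7511 + (14515 + 2190))*(14239 + 67/126) = (7511 + 16705)*(1794181/126) = 24216*(1794181/126) = 7241314516/21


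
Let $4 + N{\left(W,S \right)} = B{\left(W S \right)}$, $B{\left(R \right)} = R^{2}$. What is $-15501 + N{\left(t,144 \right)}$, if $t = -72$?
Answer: $107479919$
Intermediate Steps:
$N{\left(W,S \right)} = -4 + S^{2} W^{2}$ ($N{\left(W,S \right)} = -4 + \left(W S\right)^{2} = -4 + \left(S W\right)^{2} = -4 + S^{2} W^{2}$)
$-15501 + N{\left(t,144 \right)} = -15501 - \left(4 - 144^{2} \left(-72\right)^{2}\right) = -15501 + \left(-4 + 20736 \cdot 5184\right) = -15501 + \left(-4 + 107495424\right) = -15501 + 107495420 = 107479919$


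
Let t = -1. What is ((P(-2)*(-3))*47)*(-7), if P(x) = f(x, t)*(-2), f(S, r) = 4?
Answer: -7896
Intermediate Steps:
P(x) = -8 (P(x) = 4*(-2) = -8)
((P(-2)*(-3))*47)*(-7) = (-8*(-3)*47)*(-7) = (24*47)*(-7) = 1128*(-7) = -7896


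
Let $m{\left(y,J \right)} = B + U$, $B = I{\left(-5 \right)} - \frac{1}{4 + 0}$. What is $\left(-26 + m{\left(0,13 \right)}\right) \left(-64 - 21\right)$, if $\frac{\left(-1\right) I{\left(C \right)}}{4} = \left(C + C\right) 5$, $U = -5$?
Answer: $- \frac{57375}{4} \approx -14344.0$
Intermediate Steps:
$I{\left(C \right)} = - 40 C$ ($I{\left(C \right)} = - 4 \left(C + C\right) 5 = - 4 \cdot 2 C 5 = - 4 \cdot 10 C = - 40 C$)
$B = \frac{799}{4}$ ($B = \left(-40\right) \left(-5\right) - \frac{1}{4 + 0} = 200 - \frac{1}{4} = \frac{799}{4} \approx 199.75$)
$m{\left(y,J \right)} = \frac{779}{4}$ ($m{\left(y,J \right)} = \frac{799}{4} - 5 = \frac{779}{4}$)
$\left(-26 + m{\left(0,13 \right)}\right) \left(-64 - 21\right) = \left(-26 + \frac{779}{4}\right) \left(-64 - 21\right) = \frac{675}{4} \left(-85\right) = - \frac{57375}{4}$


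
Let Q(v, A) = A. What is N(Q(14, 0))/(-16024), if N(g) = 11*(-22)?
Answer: 121/8012 ≈ 0.015102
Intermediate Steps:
N(g) = -242
N(Q(14, 0))/(-16024) = -242/(-16024) = -242*(-1/16024) = 121/8012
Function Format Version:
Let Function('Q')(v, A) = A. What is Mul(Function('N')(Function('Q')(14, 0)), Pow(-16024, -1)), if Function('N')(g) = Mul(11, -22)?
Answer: Rational(121, 8012) ≈ 0.015102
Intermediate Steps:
Function('N')(g) = -242
Mul(Function('N')(Function('Q')(14, 0)), Pow(-16024, -1)) = Mul(-242, Pow(-16024, -1)) = Mul(-242, Rational(-1, 16024)) = Rational(121, 8012)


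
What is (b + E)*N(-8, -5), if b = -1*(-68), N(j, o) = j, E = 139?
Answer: -1656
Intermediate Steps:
b = 68
(b + E)*N(-8, -5) = (68 + 139)*(-8) = 207*(-8) = -1656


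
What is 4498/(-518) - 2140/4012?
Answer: -2394312/259777 ≈ -9.2168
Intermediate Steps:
4498/(-518) - 2140/4012 = 4498*(-1/518) - 2140*1/4012 = -2249/259 - 535/1003 = -2394312/259777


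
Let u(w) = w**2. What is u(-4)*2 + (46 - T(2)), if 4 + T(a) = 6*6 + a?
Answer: 44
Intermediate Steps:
T(a) = 32 + a (T(a) = -4 + (6*6 + a) = -4 + (36 + a) = 32 + a)
u(-4)*2 + (46 - T(2)) = (-4)**2*2 + (46 - (32 + 2)) = 16*2 + (46 - 1*34) = 32 + (46 - 34) = 32 + 12 = 44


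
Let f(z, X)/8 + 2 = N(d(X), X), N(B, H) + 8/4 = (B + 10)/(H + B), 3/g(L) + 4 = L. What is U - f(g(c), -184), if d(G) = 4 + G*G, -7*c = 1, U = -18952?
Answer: -159355220/8419 ≈ -18928.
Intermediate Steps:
c = -1/7 (c = -1/7*1 = -1/7 ≈ -0.14286)
g(L) = 3/(-4 + L)
d(G) = 4 + G**2
N(B, H) = -2 + (10 + B)/(B + H) (N(B, H) = -2 + (B + 10)/(H + B) = -2 + (10 + B)/(B + H))
f(z, X) = -16 + 8*(6 - X**2 - 2*X)/(4 + X + X**2) (f(z, X) = -16 + 8*((10 - (4 + X**2) - 2*X)/((4 + X**2) + X)) = -16 + 8*((10 + (-4 - X**2) - 2*X)/(4 + X + X**2)) = -16 + 8*((6 - X**2 - 2*X)/(4 + X + X**2)) = -16 + 8*(6 - X**2 - 2*X)/(4 + X + X**2))
U - f(g(c), -184) = -18952 - 8*(-2 - 4*(-184) - 3*(-184)**2)/(4 - 184 + (-184)**2) = -18952 - 8*(-2 + 736 - 3*33856)/(4 - 184 + 33856) = -18952 - 8*(-2 + 736 - 101568)/33676 = -18952 - 8*(-100834)/33676 = -18952 - 1*(-201668/8419) = -18952 + 201668/8419 = -159355220/8419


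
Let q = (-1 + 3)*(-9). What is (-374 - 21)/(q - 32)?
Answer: 79/10 ≈ 7.9000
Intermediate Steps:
q = -18 (q = 2*(-9) = -18)
(-374 - 21)/(q - 32) = (-374 - 21)/(-18 - 32) = -395/(-50) = -395*(-1/50) = 79/10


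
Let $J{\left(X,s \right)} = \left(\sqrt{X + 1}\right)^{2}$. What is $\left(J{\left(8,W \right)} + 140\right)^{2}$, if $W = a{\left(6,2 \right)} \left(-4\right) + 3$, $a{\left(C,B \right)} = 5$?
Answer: $22201$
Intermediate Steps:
$W = -17$ ($W = 5 \left(-4\right) + 3 = -20 + 3 = -17$)
$J{\left(X,s \right)} = 1 + X$ ($J{\left(X,s \right)} = \left(\sqrt{1 + X}\right)^{2} = 1 + X$)
$\left(J{\left(8,W \right)} + 140\right)^{2} = \left(\left(1 + 8\right) + 140\right)^{2} = \left(9 + 140\right)^{2} = 149^{2} = 22201$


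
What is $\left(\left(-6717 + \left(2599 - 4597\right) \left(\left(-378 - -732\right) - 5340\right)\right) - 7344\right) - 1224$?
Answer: $9946743$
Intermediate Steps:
$\left(\left(-6717 + \left(2599 - 4597\right) \left(\left(-378 - -732\right) - 5340\right)\right) - 7344\right) - 1224 = \left(\left(-6717 - 1998 \left(\left(-378 + 732\right) - 5340\right)\right) - 7344\right) - 1224 = \left(\left(-6717 - 1998 \left(354 - 5340\right)\right) - 7344\right) - 1224 = \left(\left(-6717 - -9962028\right) - 7344\right) - 1224 = \left(\left(-6717 + 9962028\right) - 7344\right) - 1224 = \left(9955311 - 7344\right) - 1224 = 9947967 - 1224 = 9946743$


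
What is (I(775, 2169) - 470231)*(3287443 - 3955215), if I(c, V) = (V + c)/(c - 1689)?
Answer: 143502225527108/457 ≈ 3.1401e+11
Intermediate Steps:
I(c, V) = (V + c)/(-1689 + c)
(I(775, 2169) - 470231)*(3287443 - 3955215) = ((2169 + 775)/(-1689 + 775) - 470231)*(3287443 - 3955215) = (2944/(-914) - 470231)*(-667772) = (-1/914*2944 - 470231)*(-667772) = (-1472/457 - 470231)*(-667772) = -214897039/457*(-667772) = 143502225527108/457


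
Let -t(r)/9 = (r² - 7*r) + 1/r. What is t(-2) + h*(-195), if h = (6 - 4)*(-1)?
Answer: 465/2 ≈ 232.50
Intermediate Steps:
t(r) = -9/r - 9*r² + 63*r (t(r) = -9*((r² - 7*r) + 1/r) = -9*(1/r + r² - 7*r) = -9/r - 9*r² + 63*r)
h = -2 (h = 2*(-1) = -2)
t(-2) + h*(-195) = 9*(-1 + (-2)²*(7 - 1*(-2)))/(-2) - 2*(-195) = 9*(-½)*(-1 + 4*(7 + 2)) + 390 = 9*(-½)*(-1 + 4*9) + 390 = 9*(-½)*(-1 + 36) + 390 = 9*(-½)*35 + 390 = -315/2 + 390 = 465/2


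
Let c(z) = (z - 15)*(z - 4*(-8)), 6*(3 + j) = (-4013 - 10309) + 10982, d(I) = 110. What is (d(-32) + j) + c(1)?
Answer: -2735/3 ≈ -911.67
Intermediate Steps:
j = -1679/3 (j = -3 + ((-4013 - 10309) + 10982)/6 = -3 + (-14322 + 10982)/6 = -3 + (⅙)*(-3340) = -3 - 1670/3 = -1679/3 ≈ -559.67)
c(z) = (-15 + z)*(32 + z) (c(z) = (-15 + z)*(z + 32) = (-15 + z)*(32 + z))
(d(-32) + j) + c(1) = (110 - 1679/3) + (-480 + 1² + 17*1) = -1349/3 + (-480 + 1 + 17) = -1349/3 - 462 = -2735/3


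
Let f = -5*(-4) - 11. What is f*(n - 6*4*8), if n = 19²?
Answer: 1521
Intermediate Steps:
f = 9 (f = 20 - 11 = 9)
n = 361
f*(n - 6*4*8) = 9*(361 - 6*4*8) = 9*(361 - 24*8) = 9*(361 - 192) = 9*169 = 1521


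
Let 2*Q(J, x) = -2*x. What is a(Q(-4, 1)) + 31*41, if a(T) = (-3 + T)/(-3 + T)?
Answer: 1272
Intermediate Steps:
Q(J, x) = -x (Q(J, x) = (-2*x)/2 = -x)
a(T) = 1
a(Q(-4, 1)) + 31*41 = 1 + 31*41 = 1 + 1271 = 1272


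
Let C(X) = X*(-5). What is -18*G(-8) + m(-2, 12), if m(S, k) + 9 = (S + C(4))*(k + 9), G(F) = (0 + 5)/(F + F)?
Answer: -3723/8 ≈ -465.38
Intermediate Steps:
G(F) = 5/(2*F) (G(F) = 5/((2*F)) = 5*(1/(2*F)) = 5/(2*F))
C(X) = -5*X
m(S, k) = -9 + (-20 + S)*(9 + k) (m(S, k) = -9 + (S - 5*4)*(k + 9) = -9 + (S - 20)*(9 + k) = -9 + (-20 + S)*(9 + k))
-18*G(-8) + m(-2, 12) = -45/(-8) + (-189 - 20*12 + 9*(-2) - 2*12) = -45*(-1)/8 + (-189 - 240 - 18 - 24) = -18*(-5/16) - 471 = 45/8 - 471 = -3723/8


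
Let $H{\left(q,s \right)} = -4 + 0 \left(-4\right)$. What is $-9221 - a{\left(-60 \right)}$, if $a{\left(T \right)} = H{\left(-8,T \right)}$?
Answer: $-9217$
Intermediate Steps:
$H{\left(q,s \right)} = -4$ ($H{\left(q,s \right)} = -4 + 0 = -4$)
$a{\left(T \right)} = -4$
$-9221 - a{\left(-60 \right)} = -9221 - -4 = -9221 + 4 = -9217$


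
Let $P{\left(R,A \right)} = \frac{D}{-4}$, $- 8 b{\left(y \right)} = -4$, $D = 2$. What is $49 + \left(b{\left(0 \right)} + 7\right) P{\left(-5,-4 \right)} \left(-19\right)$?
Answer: $\frac{481}{4} \approx 120.25$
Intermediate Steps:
$b{\left(y \right)} = \frac{1}{2}$ ($b{\left(y \right)} = \left(- \frac{1}{8}\right) \left(-4\right) = \frac{1}{2}$)
$P{\left(R,A \right)} = - \frac{1}{2}$ ($P{\left(R,A \right)} = \frac{2}{-4} = 2 \left(- \frac{1}{4}\right) = - \frac{1}{2}$)
$49 + \left(b{\left(0 \right)} + 7\right) P{\left(-5,-4 \right)} \left(-19\right) = 49 + \left(\frac{1}{2} + 7\right) \left(- \frac{1}{2}\right) \left(-19\right) = 49 + \frac{15}{2} \left(- \frac{1}{2}\right) \left(-19\right) = 49 - - \frac{285}{4} = 49 + \frac{285}{4} = \frac{481}{4}$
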